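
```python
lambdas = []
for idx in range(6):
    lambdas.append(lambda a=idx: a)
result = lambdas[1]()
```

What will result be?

Step 1: Default argument a=idx captures idx's value at each iteration.
Step 2: lambdas[1] captured a = 1 when idx was 1.
Step 3: result = 1

The answer is 1.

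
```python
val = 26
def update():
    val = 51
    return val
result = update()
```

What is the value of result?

Step 1: Global val = 26.
Step 2: update() creates local val = 51, shadowing the global.
Step 3: Returns local val = 51. result = 51

The answer is 51.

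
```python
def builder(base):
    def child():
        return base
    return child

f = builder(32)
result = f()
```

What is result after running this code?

Step 1: builder(32) creates closure capturing base = 32.
Step 2: f() returns the captured base = 32.
Step 3: result = 32

The answer is 32.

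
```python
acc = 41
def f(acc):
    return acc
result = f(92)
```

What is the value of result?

Step 1: Global acc = 41.
Step 2: f(92) takes parameter acc = 92, which shadows the global.
Step 3: result = 92

The answer is 92.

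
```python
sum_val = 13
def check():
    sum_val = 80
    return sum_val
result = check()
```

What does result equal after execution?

Step 1: Global sum_val = 13.
Step 2: check() creates local sum_val = 80, shadowing the global.
Step 3: Returns local sum_val = 80. result = 80

The answer is 80.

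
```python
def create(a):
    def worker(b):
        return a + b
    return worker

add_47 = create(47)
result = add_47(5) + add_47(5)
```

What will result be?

Step 1: add_47 captures a = 47.
Step 2: add_47(5) = 47 + 5 = 52, called twice.
Step 3: result = 52 + 52 = 104

The answer is 104.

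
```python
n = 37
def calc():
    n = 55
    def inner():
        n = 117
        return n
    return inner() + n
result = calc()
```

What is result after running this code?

Step 1: calc() has local n = 55. inner() has local n = 117.
Step 2: inner() returns its local n = 117.
Step 3: calc() returns 117 + its own n (55) = 172

The answer is 172.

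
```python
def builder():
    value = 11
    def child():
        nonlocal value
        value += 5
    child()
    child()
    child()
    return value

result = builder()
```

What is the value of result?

Step 1: value starts at 11.
Step 2: child() is called 3 times, each adding 5.
Step 3: value = 11 + 5 * 3 = 26

The answer is 26.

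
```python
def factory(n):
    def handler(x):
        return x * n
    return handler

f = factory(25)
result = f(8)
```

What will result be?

Step 1: factory(25) creates a closure capturing n = 25.
Step 2: f(8) computes 8 * 25 = 200.
Step 3: result = 200

The answer is 200.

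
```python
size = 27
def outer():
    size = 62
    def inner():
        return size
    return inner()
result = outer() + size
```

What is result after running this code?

Step 1: Global size = 27. outer() shadows with size = 62.
Step 2: inner() returns enclosing size = 62. outer() = 62.
Step 3: result = 62 + global size (27) = 89

The answer is 89.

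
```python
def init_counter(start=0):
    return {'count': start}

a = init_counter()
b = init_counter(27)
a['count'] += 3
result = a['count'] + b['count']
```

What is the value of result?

Step 1: init_counter() returns a new dict each call (immutable default 0).
Step 2: a = {'count': 0}, b = {'count': 27}.
Step 3: a['count'] += 3 = 3. result = 3 + 27 = 30

The answer is 30.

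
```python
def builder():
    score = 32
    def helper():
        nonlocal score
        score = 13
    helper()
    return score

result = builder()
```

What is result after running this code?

Step 1: builder() sets score = 32.
Step 2: helper() uses nonlocal to reassign score = 13.
Step 3: result = 13

The answer is 13.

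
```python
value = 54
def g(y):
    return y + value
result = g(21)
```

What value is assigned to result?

Step 1: value = 54 is defined globally.
Step 2: g(21) uses parameter y = 21 and looks up value from global scope = 54.
Step 3: result = 21 + 54 = 75

The answer is 75.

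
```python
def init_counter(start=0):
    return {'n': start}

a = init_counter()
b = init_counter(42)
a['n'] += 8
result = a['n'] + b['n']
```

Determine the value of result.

Step 1: init_counter() returns a new dict each call (immutable default 0).
Step 2: a = {'n': 0}, b = {'n': 42}.
Step 3: a['n'] += 8 = 8. result = 8 + 42 = 50

The answer is 50.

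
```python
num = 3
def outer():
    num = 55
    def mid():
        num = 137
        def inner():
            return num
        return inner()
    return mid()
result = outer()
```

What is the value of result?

Step 1: Three levels of shadowing: global 3, outer 55, mid 137.
Step 2: inner() finds num = 137 in enclosing mid() scope.
Step 3: result = 137

The answer is 137.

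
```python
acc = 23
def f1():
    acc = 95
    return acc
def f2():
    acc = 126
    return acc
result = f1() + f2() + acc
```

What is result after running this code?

Step 1: Each function shadows global acc with its own local.
Step 2: f1() returns 95, f2() returns 126.
Step 3: Global acc = 23 is unchanged. result = 95 + 126 + 23 = 244

The answer is 244.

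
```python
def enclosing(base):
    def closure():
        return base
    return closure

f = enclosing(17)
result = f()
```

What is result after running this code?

Step 1: enclosing(17) creates closure capturing base = 17.
Step 2: f() returns the captured base = 17.
Step 3: result = 17

The answer is 17.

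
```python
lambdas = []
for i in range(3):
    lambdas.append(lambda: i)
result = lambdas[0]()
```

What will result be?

Step 1: The loop creates 3 lambdas, all referencing the same variable i.
Step 2: After the loop, i = 2 (final value).
Step 3: lambdas[0]() looks up i at call time and finds 2. This is the late binding gotcha. result = 2

The answer is 2.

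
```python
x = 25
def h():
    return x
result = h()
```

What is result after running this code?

Step 1: x = 25 is defined in the global scope.
Step 2: h() looks up x. No local x exists, so Python checks the global scope via LEGB rule and finds x = 25.
Step 3: result = 25

The answer is 25.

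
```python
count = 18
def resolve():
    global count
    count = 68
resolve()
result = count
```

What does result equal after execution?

Step 1: count = 18 globally.
Step 2: resolve() declares global count and sets it to 68.
Step 3: After resolve(), global count = 68. result = 68

The answer is 68.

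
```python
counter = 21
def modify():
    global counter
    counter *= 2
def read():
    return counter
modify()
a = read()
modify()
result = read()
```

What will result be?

Step 1: counter = 21.
Step 2: First modify(): counter = 21 * 2 = 42.
Step 3: Second modify(): counter = 42 * 2 = 84.
Step 4: read() returns 84

The answer is 84.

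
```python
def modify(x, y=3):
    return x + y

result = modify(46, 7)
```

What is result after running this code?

Step 1: modify(46, 7) overrides default y with 7.
Step 2: Returns 46 + 7 = 53.
Step 3: result = 53

The answer is 53.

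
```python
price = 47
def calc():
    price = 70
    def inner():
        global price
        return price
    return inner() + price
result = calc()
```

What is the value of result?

Step 1: Global price = 47. calc() shadows with local price = 70.
Step 2: inner() uses global keyword, so inner() returns global price = 47.
Step 3: calc() returns 47 + 70 = 117

The answer is 117.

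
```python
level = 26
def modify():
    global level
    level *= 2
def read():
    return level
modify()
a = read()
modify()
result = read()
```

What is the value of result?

Step 1: level = 26.
Step 2: First modify(): level = 26 * 2 = 52.
Step 3: Second modify(): level = 52 * 2 = 104.
Step 4: read() returns 104

The answer is 104.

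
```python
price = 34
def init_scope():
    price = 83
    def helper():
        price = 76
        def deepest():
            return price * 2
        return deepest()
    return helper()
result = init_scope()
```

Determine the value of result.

Step 1: deepest() looks up price through LEGB: not local, finds price = 76 in enclosing helper().
Step 2: Returns 76 * 2 = 152.
Step 3: result = 152

The answer is 152.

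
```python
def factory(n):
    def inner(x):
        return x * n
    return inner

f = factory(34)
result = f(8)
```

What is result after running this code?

Step 1: factory(34) creates a closure capturing n = 34.
Step 2: f(8) computes 8 * 34 = 272.
Step 3: result = 272

The answer is 272.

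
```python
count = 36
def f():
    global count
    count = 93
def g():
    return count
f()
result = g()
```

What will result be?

Step 1: count = 36.
Step 2: f() sets global count = 93.
Step 3: g() reads global count = 93. result = 93

The answer is 93.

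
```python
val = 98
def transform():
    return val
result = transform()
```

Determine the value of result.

Step 1: val = 98 is defined in the global scope.
Step 2: transform() looks up val. No local val exists, so Python checks the global scope via LEGB rule and finds val = 98.
Step 3: result = 98

The answer is 98.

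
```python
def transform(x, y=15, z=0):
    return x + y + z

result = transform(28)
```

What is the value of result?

Step 1: transform(28) uses defaults y = 15, z = 0.
Step 2: Returns 28 + 15 + 0 = 43.
Step 3: result = 43

The answer is 43.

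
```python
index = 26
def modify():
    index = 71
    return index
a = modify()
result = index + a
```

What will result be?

Step 1: Global index = 26. modify() returns local index = 71.
Step 2: a = 71. Global index still = 26.
Step 3: result = 26 + 71 = 97

The answer is 97.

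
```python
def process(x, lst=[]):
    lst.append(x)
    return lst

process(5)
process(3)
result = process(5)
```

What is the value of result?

Step 1: Mutable default argument gotcha! The list [] is created once.
Step 2: Each call appends to the SAME list: [5], [5, 3], [5, 3, 5].
Step 3: result = [5, 3, 5]

The answer is [5, 3, 5].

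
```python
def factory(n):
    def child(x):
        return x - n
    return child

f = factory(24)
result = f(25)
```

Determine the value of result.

Step 1: factory(24) creates a closure capturing n = 24.
Step 2: f(25) computes 25 - 24 = 1.
Step 3: result = 1

The answer is 1.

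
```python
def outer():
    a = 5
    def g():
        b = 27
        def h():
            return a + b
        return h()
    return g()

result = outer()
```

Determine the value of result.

Step 1: outer() defines a = 5. g() defines b = 27.
Step 2: h() accesses both from enclosing scopes: a = 5, b = 27.
Step 3: result = 5 + 27 = 32

The answer is 32.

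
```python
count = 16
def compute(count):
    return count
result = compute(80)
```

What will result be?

Step 1: Global count = 16.
Step 2: compute(80) takes parameter count = 80, which shadows the global.
Step 3: result = 80

The answer is 80.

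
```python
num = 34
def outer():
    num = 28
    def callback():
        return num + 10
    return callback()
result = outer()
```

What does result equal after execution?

Step 1: outer() shadows global num with num = 28.
Step 2: callback() finds num = 28 in enclosing scope, computes 28 + 10 = 38.
Step 3: result = 38

The answer is 38.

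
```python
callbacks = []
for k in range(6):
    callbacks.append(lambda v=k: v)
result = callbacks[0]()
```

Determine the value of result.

Step 1: Default argument v=k captures k's value at each iteration.
Step 2: callbacks[0] captured v = 0 when k was 0.
Step 3: result = 0

The answer is 0.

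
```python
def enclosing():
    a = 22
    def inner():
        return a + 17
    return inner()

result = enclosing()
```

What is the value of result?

Step 1: enclosing() defines a = 22.
Step 2: inner() reads a = 22 from enclosing scope, returns 22 + 17 = 39.
Step 3: result = 39

The answer is 39.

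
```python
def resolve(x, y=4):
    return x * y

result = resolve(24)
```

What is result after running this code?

Step 1: resolve(24) uses default y = 4.
Step 2: Returns 24 * 4 = 96.
Step 3: result = 96

The answer is 96.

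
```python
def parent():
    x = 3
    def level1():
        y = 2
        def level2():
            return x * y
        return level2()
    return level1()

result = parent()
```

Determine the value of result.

Step 1: x = 3 in parent. y = 2 in level1.
Step 2: level2() reads x = 3 and y = 2 from enclosing scopes.
Step 3: result = 3 * 2 = 6

The answer is 6.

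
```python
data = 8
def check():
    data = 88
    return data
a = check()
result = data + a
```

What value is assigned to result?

Step 1: Global data = 8. check() returns local data = 88.
Step 2: a = 88. Global data still = 8.
Step 3: result = 8 + 88 = 96

The answer is 96.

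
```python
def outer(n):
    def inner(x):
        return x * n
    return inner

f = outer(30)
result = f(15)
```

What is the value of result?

Step 1: outer(30) creates a closure capturing n = 30.
Step 2: f(15) computes 15 * 30 = 450.
Step 3: result = 450

The answer is 450.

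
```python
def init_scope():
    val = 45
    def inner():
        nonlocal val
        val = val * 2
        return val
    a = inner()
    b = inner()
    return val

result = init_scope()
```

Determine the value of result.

Step 1: val starts at 45.
Step 2: First inner(): val = 45 * 2 = 90.
Step 3: Second inner(): val = 90 * 2 = 180.
Step 4: result = 180

The answer is 180.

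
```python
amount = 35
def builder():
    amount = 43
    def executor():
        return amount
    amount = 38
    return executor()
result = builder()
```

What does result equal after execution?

Step 1: builder() sets amount = 43, then later amount = 38.
Step 2: executor() is called after amount is reassigned to 38. Closures capture variables by reference, not by value.
Step 3: result = 38

The answer is 38.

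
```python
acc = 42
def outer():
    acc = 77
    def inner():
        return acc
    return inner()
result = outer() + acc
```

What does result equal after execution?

Step 1: Global acc = 42. outer() shadows with acc = 77.
Step 2: inner() returns enclosing acc = 77. outer() = 77.
Step 3: result = 77 + global acc (42) = 119

The answer is 119.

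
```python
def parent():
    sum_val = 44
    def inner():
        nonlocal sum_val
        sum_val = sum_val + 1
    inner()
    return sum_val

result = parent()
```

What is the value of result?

Step 1: parent() sets sum_val = 44.
Step 2: inner() uses nonlocal to modify sum_val in parent's scope: sum_val = 44 + 1 = 45.
Step 3: parent() returns the modified sum_val = 45

The answer is 45.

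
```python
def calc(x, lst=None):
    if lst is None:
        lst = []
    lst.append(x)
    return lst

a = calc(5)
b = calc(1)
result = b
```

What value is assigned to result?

Step 1: None default with guard creates a NEW list each call.
Step 2: a = [5] (fresh list). b = [1] (another fresh list).
Step 3: result = [1] (this is the fix for mutable default)

The answer is [1].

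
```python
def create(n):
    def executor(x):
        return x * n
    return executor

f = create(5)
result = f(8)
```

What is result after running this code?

Step 1: create(5) creates a closure capturing n = 5.
Step 2: f(8) computes 8 * 5 = 40.
Step 3: result = 40

The answer is 40.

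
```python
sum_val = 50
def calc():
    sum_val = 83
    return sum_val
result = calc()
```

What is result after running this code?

Step 1: Global sum_val = 50.
Step 2: calc() creates local sum_val = 83, shadowing the global.
Step 3: Returns local sum_val = 83. result = 83

The answer is 83.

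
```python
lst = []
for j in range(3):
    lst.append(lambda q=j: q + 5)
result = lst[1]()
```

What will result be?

Step 1: Default argument q=j captures j's value at definition time.
Step 2: lst[1] was defined when j = 1, so q defaults to 1.
Step 3: result = 1 + 5 = 6 (default arg fixes the late binding issue)

The answer is 6.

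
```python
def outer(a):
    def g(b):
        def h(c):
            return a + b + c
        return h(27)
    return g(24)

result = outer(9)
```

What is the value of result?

Step 1: a = 9, b = 24, c = 27 across three nested scopes.
Step 2: h() accesses all three via LEGB rule.
Step 3: result = 9 + 24 + 27 = 60

The answer is 60.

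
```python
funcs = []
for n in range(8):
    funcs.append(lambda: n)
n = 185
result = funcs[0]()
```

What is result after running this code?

Step 1: Lambdas capture the variable n by reference, not by value.
Step 2: After the loop, n is reassigned to 185.
Step 3: funcs[0]() looks up the current n = 185. result = 185

The answer is 185.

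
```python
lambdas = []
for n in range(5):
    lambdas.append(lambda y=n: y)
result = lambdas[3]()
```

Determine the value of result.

Step 1: Default argument y=n captures n's value at each iteration.
Step 2: lambdas[3] captured y = 3 when n was 3.
Step 3: result = 3

The answer is 3.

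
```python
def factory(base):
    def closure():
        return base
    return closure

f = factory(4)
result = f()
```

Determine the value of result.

Step 1: factory(4) creates closure capturing base = 4.
Step 2: f() returns the captured base = 4.
Step 3: result = 4

The answer is 4.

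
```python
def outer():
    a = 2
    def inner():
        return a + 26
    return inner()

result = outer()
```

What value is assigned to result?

Step 1: outer() defines a = 2.
Step 2: inner() reads a = 2 from enclosing scope, returns 2 + 26 = 28.
Step 3: result = 28

The answer is 28.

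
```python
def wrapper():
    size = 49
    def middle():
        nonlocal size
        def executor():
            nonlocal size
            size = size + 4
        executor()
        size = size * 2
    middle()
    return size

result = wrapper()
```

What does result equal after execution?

Step 1: size = 49.
Step 2: executor() adds 4: size = 49 + 4 = 53.
Step 3: middle() doubles: size = 53 * 2 = 106.
Step 4: result = 106

The answer is 106.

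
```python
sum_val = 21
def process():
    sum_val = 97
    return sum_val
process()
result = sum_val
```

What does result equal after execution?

Step 1: Global sum_val = 21.
Step 2: process() creates local sum_val = 97 (shadow, not modification).
Step 3: After process() returns, global sum_val is unchanged. result = 21

The answer is 21.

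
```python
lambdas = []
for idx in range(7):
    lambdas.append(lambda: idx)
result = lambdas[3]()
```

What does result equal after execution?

Step 1: The loop creates 7 lambdas, all referencing the same variable idx.
Step 2: After the loop, idx = 6 (final value).
Step 3: lambdas[3]() looks up idx at call time and finds 6. This is the late binding gotcha. result = 6

The answer is 6.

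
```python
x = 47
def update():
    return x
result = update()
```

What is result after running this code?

Step 1: x = 47 is defined in the global scope.
Step 2: update() looks up x. No local x exists, so Python checks the global scope via LEGB rule and finds x = 47.
Step 3: result = 47

The answer is 47.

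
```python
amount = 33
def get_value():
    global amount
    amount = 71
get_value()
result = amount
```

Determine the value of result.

Step 1: amount = 33 globally.
Step 2: get_value() declares global amount and sets it to 71.
Step 3: After get_value(), global amount = 71. result = 71

The answer is 71.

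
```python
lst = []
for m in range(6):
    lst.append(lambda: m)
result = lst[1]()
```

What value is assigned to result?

Step 1: The loop creates 6 lambdas, all referencing the same variable m.
Step 2: After the loop, m = 5 (final value).
Step 3: lst[1]() looks up m at call time and finds 5. This is the late binding gotcha. result = 5

The answer is 5.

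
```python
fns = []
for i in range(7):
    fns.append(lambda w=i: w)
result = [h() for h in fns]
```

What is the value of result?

Step 1: Default arg w=i captures i at each iteration.
Step 2: Each lambda has its own default: 0, 1, ..., 6.
Step 3: result = [0, 1, 2, 3, 4, 5, 6]

The answer is [0, 1, 2, 3, 4, 5, 6].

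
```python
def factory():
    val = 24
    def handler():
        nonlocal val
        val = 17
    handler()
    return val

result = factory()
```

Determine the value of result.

Step 1: factory() sets val = 24.
Step 2: handler() uses nonlocal to reassign val = 17.
Step 3: result = 17

The answer is 17.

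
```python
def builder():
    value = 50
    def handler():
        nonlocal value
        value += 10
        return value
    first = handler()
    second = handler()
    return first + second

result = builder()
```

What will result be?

Step 1: value starts at 50.
Step 2: First call: value = 50 + 10 = 60, returns 60.
Step 3: Second call: value = 60 + 10 = 70, returns 70.
Step 4: result = 60 + 70 = 130

The answer is 130.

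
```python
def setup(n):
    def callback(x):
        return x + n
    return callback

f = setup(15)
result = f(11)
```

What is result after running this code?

Step 1: setup(15) creates a closure that captures n = 15.
Step 2: f(11) calls the closure with x = 11, returning 11 + 15 = 26.
Step 3: result = 26

The answer is 26.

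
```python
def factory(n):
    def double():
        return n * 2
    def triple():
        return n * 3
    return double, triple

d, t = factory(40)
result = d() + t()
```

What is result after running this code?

Step 1: Both closures capture the same n = 40.
Step 2: d() = 40 * 2 = 80, t() = 40 * 3 = 120.
Step 3: result = 80 + 120 = 200

The answer is 200.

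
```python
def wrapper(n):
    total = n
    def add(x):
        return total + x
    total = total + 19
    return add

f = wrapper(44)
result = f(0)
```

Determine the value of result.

Step 1: wrapper(44) sets total = 44, then total = 44 + 19 = 63.
Step 2: Closures capture by reference, so add sees total = 63.
Step 3: f(0) returns 63 + 0 = 63

The answer is 63.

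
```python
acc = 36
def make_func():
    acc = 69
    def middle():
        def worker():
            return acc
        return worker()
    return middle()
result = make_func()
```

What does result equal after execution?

Step 1: make_func() defines acc = 69. middle() and worker() have no local acc.
Step 2: worker() checks local (none), enclosing middle() (none), enclosing make_func() and finds acc = 69.
Step 3: result = 69

The answer is 69.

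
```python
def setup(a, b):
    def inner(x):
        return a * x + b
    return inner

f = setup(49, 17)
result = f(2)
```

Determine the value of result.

Step 1: setup(49, 17) captures a = 49, b = 17.
Step 2: f(2) computes 49 * 2 + 17 = 115.
Step 3: result = 115

The answer is 115.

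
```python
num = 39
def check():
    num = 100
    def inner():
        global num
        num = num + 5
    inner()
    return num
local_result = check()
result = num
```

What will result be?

Step 1: Global num = 39. check() creates local num = 100.
Step 2: inner() declares global num and adds 5: global num = 39 + 5 = 44.
Step 3: check() returns its local num = 100 (unaffected by inner).
Step 4: result = global num = 44

The answer is 44.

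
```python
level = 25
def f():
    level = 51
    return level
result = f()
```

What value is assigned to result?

Step 1: Global level = 25.
Step 2: f() creates local level = 51, shadowing the global.
Step 3: Returns local level = 51. result = 51

The answer is 51.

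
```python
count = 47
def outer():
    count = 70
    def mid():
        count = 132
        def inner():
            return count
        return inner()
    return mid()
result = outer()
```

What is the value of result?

Step 1: Three levels of shadowing: global 47, outer 70, mid 132.
Step 2: inner() finds count = 132 in enclosing mid() scope.
Step 3: result = 132

The answer is 132.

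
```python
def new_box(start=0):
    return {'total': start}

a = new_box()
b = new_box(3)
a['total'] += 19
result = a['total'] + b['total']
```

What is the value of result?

Step 1: new_box() returns a new dict each call (immutable default 0).
Step 2: a = {'total': 0}, b = {'total': 3}.
Step 3: a['total'] += 19 = 19. result = 19 + 3 = 22

The answer is 22.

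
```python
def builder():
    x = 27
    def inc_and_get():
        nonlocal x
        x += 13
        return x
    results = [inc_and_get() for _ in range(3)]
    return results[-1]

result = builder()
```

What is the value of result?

Step 1: x = 27.
Step 2: Three calls to inc_and_get(), each adding 13.
Step 3: Last value = 27 + 13 * 3 = 66

The answer is 66.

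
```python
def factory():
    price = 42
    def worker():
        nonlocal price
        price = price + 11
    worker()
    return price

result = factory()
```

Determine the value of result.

Step 1: factory() sets price = 42.
Step 2: worker() uses nonlocal to modify price in factory's scope: price = 42 + 11 = 53.
Step 3: factory() returns the modified price = 53

The answer is 53.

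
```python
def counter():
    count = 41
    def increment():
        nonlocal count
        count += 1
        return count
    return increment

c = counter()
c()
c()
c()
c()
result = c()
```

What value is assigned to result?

Step 1: counter() creates closure with count = 41.
Step 2: Each c() call increments count via nonlocal. After 5 calls: 41 + 5 = 46.
Step 3: result = 46

The answer is 46.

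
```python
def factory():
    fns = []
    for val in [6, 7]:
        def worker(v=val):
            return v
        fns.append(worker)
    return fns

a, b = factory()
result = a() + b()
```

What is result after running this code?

Step 1: Default argument v=val captures val at each iteration.
Step 2: a() returns 6 (captured at first iteration), b() returns 7 (captured at second).
Step 3: result = 6 + 7 = 13

The answer is 13.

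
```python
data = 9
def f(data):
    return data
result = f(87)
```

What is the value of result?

Step 1: Global data = 9.
Step 2: f(87) takes parameter data = 87, which shadows the global.
Step 3: result = 87

The answer is 87.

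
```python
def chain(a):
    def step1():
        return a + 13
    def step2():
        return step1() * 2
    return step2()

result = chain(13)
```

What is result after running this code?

Step 1: chain(13) captures a = 13.
Step 2: step2() calls step1() which returns 13 + 13 = 26.
Step 3: step2() returns 26 * 2 = 52

The answer is 52.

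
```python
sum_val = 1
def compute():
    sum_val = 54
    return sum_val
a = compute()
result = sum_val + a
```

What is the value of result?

Step 1: Global sum_val = 1. compute() returns local sum_val = 54.
Step 2: a = 54. Global sum_val still = 1.
Step 3: result = 1 + 54 = 55

The answer is 55.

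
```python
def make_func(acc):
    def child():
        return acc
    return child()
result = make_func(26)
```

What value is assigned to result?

Step 1: make_func(26) binds parameter acc = 26.
Step 2: child() looks up acc in enclosing scope and finds the parameter acc = 26.
Step 3: result = 26

The answer is 26.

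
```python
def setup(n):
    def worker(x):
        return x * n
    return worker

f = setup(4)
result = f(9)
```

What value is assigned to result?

Step 1: setup(4) creates a closure capturing n = 4.
Step 2: f(9) computes 9 * 4 = 36.
Step 3: result = 36

The answer is 36.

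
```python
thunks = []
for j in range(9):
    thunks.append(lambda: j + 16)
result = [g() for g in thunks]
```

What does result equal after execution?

Step 1: All lambdas capture j by reference. After the loop, j = 8.
Step 2: Each call returns 8 + 16 = 24.
Step 3: result = [24, 24, 24, 24, 24, 24, 24, 24, 24]

The answer is [24, 24, 24, 24, 24, 24, 24, 24, 24].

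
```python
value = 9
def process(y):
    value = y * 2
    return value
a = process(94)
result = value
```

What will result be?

Step 1: Global value = 9.
Step 2: process(94) creates local value = 94 * 2 = 188.
Step 3: Global value unchanged because no global keyword. result = 9

The answer is 9.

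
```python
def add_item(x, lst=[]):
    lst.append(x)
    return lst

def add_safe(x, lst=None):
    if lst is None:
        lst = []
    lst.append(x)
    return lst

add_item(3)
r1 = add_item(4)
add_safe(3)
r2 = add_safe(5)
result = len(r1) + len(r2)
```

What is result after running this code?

Step 1: add_item shares mutable default: after 2 calls, lst = [3, 4], len = 2.
Step 2: add_safe creates fresh list each time: r2 = [5], len = 1.
Step 3: result = 2 + 1 = 3

The answer is 3.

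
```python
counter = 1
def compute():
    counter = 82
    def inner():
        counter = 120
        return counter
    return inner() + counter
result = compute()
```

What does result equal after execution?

Step 1: compute() has local counter = 82. inner() has local counter = 120.
Step 2: inner() returns its local counter = 120.
Step 3: compute() returns 120 + its own counter (82) = 202

The answer is 202.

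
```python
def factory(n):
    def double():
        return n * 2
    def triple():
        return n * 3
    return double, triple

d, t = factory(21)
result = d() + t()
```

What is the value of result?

Step 1: Both closures capture the same n = 21.
Step 2: d() = 21 * 2 = 42, t() = 21 * 3 = 63.
Step 3: result = 42 + 63 = 105

The answer is 105.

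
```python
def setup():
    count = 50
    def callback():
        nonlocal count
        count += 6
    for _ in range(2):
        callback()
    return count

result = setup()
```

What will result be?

Step 1: count = 50.
Step 2: callback() is called 2 times in a loop, each adding 6 via nonlocal.
Step 3: count = 50 + 6 * 2 = 62

The answer is 62.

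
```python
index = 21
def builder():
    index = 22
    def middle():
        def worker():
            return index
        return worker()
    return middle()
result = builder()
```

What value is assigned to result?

Step 1: builder() defines index = 22. middle() and worker() have no local index.
Step 2: worker() checks local (none), enclosing middle() (none), enclosing builder() and finds index = 22.
Step 3: result = 22

The answer is 22.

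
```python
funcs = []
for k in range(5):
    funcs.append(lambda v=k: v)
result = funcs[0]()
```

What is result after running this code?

Step 1: Default argument v=k captures k's value at each iteration.
Step 2: funcs[0] captured v = 0 when k was 0.
Step 3: result = 0

The answer is 0.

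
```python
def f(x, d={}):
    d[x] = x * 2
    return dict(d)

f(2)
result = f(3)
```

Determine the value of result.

Step 1: Mutable default dict is shared across calls.
Step 2: First call adds 2: 4. Second call adds 3: 6.
Step 3: result = {2: 4, 3: 6}

The answer is {2: 4, 3: 6}.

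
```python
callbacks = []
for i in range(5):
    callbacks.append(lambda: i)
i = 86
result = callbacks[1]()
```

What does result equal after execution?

Step 1: Lambdas capture the variable i by reference, not by value.
Step 2: After the loop, i is reassigned to 86.
Step 3: callbacks[1]() looks up the current i = 86. result = 86

The answer is 86.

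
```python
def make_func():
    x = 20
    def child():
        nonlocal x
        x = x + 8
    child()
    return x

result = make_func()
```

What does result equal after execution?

Step 1: make_func() sets x = 20.
Step 2: child() uses nonlocal to modify x in make_func's scope: x = 20 + 8 = 28.
Step 3: make_func() returns the modified x = 28

The answer is 28.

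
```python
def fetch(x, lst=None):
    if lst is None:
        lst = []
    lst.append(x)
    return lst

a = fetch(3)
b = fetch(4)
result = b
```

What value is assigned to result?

Step 1: None default with guard creates a NEW list each call.
Step 2: a = [3] (fresh list). b = [4] (another fresh list).
Step 3: result = [4] (this is the fix for mutable default)

The answer is [4].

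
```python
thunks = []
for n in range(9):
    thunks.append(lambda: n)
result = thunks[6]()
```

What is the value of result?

Step 1: The loop creates 9 lambdas, all referencing the same variable n.
Step 2: After the loop, n = 8 (final value).
Step 3: thunks[6]() looks up n at call time and finds 8. This is the late binding gotcha. result = 8

The answer is 8.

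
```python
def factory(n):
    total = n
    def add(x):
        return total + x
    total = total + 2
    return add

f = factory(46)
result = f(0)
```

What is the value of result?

Step 1: factory(46) sets total = 46, then total = 46 + 2 = 48.
Step 2: Closures capture by reference, so add sees total = 48.
Step 3: f(0) returns 48 + 0 = 48

The answer is 48.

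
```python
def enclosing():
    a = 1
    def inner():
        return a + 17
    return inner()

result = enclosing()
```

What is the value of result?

Step 1: enclosing() defines a = 1.
Step 2: inner() reads a = 1 from enclosing scope, returns 1 + 17 = 18.
Step 3: result = 18

The answer is 18.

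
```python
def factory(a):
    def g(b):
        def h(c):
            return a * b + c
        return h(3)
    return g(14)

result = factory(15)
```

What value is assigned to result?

Step 1: a = 15, b = 14, c = 3.
Step 2: h() computes a * b + c = 15 * 14 + 3 = 213.
Step 3: result = 213

The answer is 213.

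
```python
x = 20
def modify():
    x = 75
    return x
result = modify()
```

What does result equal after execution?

Step 1: Global x = 20.
Step 2: modify() creates local x = 75, shadowing the global.
Step 3: Returns local x = 75. result = 75

The answer is 75.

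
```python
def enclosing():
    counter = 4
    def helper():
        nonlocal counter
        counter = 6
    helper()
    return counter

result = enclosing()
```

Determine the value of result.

Step 1: enclosing() sets counter = 4.
Step 2: helper() uses nonlocal to reassign counter = 6.
Step 3: result = 6

The answer is 6.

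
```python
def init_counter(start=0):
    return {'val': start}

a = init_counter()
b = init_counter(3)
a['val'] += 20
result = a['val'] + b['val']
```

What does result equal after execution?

Step 1: init_counter() returns a new dict each call (immutable default 0).
Step 2: a = {'val': 0}, b = {'val': 3}.
Step 3: a['val'] += 20 = 20. result = 20 + 3 = 23

The answer is 23.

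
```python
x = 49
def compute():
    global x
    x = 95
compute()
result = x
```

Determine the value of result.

Step 1: x = 49 globally.
Step 2: compute() declares global x and sets it to 95.
Step 3: After compute(), global x = 95. result = 95

The answer is 95.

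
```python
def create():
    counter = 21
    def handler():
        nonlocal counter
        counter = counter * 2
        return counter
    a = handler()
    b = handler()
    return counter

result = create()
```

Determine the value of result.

Step 1: counter starts at 21.
Step 2: First handler(): counter = 21 * 2 = 42.
Step 3: Second handler(): counter = 42 * 2 = 84.
Step 4: result = 84

The answer is 84.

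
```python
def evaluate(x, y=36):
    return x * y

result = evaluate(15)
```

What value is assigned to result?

Step 1: evaluate(15) uses default y = 36.
Step 2: Returns 15 * 36 = 540.
Step 3: result = 540

The answer is 540.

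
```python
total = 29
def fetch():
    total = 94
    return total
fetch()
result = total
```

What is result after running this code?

Step 1: Global total = 29.
Step 2: fetch() creates local total = 94 (shadow, not modification).
Step 3: After fetch() returns, global total is unchanged. result = 29

The answer is 29.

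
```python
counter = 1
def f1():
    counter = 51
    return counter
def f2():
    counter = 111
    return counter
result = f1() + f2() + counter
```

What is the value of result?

Step 1: Each function shadows global counter with its own local.
Step 2: f1() returns 51, f2() returns 111.
Step 3: Global counter = 1 is unchanged. result = 51 + 111 + 1 = 163

The answer is 163.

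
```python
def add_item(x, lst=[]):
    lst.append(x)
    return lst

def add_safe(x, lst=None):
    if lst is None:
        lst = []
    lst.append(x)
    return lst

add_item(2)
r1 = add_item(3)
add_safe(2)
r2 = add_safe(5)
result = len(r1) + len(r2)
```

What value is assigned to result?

Step 1: add_item shares mutable default: after 2 calls, lst = [2, 3], len = 2.
Step 2: add_safe creates fresh list each time: r2 = [5], len = 1.
Step 3: result = 2 + 1 = 3

The answer is 3.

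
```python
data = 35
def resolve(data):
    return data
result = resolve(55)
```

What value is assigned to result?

Step 1: Global data = 35.
Step 2: resolve(55) takes parameter data = 55, which shadows the global.
Step 3: result = 55

The answer is 55.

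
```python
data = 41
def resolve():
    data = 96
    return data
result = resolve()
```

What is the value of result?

Step 1: Global data = 41.
Step 2: resolve() creates local data = 96, shadowing the global.
Step 3: Returns local data = 96. result = 96

The answer is 96.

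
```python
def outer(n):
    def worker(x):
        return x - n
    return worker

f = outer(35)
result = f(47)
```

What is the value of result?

Step 1: outer(35) creates a closure capturing n = 35.
Step 2: f(47) computes 47 - 35 = 12.
Step 3: result = 12

The answer is 12.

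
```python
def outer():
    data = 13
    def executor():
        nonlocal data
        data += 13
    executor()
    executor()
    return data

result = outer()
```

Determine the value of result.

Step 1: data starts at 13.
Step 2: executor() is called 2 times, each adding 13.
Step 3: data = 13 + 13 * 2 = 39

The answer is 39.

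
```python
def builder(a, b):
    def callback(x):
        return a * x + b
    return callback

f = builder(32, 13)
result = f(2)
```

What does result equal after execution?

Step 1: builder(32, 13) captures a = 32, b = 13.
Step 2: f(2) computes 32 * 2 + 13 = 77.
Step 3: result = 77

The answer is 77.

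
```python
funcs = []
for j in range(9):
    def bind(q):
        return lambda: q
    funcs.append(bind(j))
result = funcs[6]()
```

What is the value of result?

Step 1: bind(j) creates a new scope capturing q = j at call time.
Step 2: funcs[6] = bind(6), so its lambda captures q = 6.
Step 3: result = 6 (closure factory fixes late binding)

The answer is 6.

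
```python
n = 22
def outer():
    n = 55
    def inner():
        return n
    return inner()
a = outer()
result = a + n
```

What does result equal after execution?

Step 1: outer() has local n = 55. inner() reads from enclosing.
Step 2: outer() returns 55. Global n = 22 unchanged.
Step 3: result = 55 + 22 = 77

The answer is 77.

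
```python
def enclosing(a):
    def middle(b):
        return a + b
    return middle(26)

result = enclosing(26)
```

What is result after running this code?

Step 1: enclosing(26) passes a = 26.
Step 2: middle(26) has b = 26, reads a = 26 from enclosing.
Step 3: result = 26 + 26 = 52

The answer is 52.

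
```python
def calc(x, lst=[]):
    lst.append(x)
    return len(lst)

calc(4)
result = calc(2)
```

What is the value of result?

Step 1: Mutable default list persists between calls.
Step 2: First call: lst = [4], len = 1. Second call: lst = [4, 2], len = 2.
Step 3: result = 2

The answer is 2.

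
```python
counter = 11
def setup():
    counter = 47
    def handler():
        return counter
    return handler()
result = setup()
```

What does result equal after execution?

Step 1: counter = 11 globally, but setup() defines counter = 47 locally.
Step 2: handler() looks up counter. Not in local scope, so checks enclosing scope (setup) and finds counter = 47.
Step 3: result = 47

The answer is 47.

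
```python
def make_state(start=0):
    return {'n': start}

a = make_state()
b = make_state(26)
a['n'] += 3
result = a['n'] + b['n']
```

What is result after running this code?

Step 1: make_state() returns a new dict each call (immutable default 0).
Step 2: a = {'n': 0}, b = {'n': 26}.
Step 3: a['n'] += 3 = 3. result = 3 + 26 = 29

The answer is 29.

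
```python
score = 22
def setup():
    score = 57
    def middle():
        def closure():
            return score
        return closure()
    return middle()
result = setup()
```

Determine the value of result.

Step 1: setup() defines score = 57. middle() and closure() have no local score.
Step 2: closure() checks local (none), enclosing middle() (none), enclosing setup() and finds score = 57.
Step 3: result = 57

The answer is 57.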